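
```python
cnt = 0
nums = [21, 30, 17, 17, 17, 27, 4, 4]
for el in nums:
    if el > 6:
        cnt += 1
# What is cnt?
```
Trace:
  cnt=0
  cnt=1, el=21
  cnt=2, el=30
  cnt=3, el=17
  cnt=4, el=17
  cnt=5, el=17
  cnt=6, el=27
  cnt=6, el=4
  cnt=6, el=4

Final answer: 6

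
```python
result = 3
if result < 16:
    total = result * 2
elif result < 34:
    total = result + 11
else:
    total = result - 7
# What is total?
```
Trace:
  result=3
  result=3, total=6

Final answer: 6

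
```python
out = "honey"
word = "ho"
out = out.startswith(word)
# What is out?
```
Trace:
  out='honey'
  out='honey', word='ho'
  out=True, word='ho'

Final answer: True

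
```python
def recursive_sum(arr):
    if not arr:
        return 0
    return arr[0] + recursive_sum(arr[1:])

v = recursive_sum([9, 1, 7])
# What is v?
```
Call trace:
recursive_sum(arr=[9, 1, 7])
  recursive_sum(arr=[1, 7])
    recursive_sum(arr=[7])
      recursive_sum(arr=[])
      -> return 0
    -> return 7
  -> return 8
-> return 17

Final answer: 17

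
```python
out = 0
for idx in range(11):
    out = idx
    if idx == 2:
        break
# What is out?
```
Trace:
  out=0
  out=0, idx=0
  out=1, idx=1
  out=2, idx=2

Final answer: 2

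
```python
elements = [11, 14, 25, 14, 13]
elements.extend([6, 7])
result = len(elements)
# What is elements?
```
Trace:
  elements=[11, 14, 25, 14, 13]
  elements=[11, 14, 25, 14, 13, 6, 7]
  elements=[11, 14, 25, 14, 13, 6, 7], result=7

Final answer: [11, 14, 25, 14, 13, 6, 7]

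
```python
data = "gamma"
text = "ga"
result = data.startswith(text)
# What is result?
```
Trace:
  data='gamma'
  data='gamma', text='ga'
  data='gamma', text='ga', result=True

Final answer: True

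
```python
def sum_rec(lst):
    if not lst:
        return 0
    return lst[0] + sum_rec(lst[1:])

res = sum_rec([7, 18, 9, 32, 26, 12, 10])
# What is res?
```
Call trace:
sum_rec(lst=[7, 18, 9, 32, 26, 12, 10])
  sum_rec(lst=[18, 9, 32, 26, 12, 10])
    sum_rec(lst=[9, 32, 26, 12, 10])
      sum_rec(lst=[32, 26, 12, 10])
        sum_rec(lst=[26, 12, 10])
          sum_rec(lst=[12, 10])
            sum_rec(lst=[10])
              sum_rec(lst=[])
              -> return 0
            -> return 10
          -> return 22
        -> return 48
      -> return 80
    -> return 89
  -> return 107
-> return 114

Final answer: 114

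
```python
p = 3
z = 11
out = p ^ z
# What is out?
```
Trace:
  p=3
  p=3, z=11
  p=3, z=11, out=8

Final answer: 8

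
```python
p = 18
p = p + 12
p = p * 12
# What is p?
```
Trace:
  p=18
  p=30
  p=360

Final answer: 360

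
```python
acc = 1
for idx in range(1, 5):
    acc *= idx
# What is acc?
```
Trace:
  acc=1
  acc=1, idx=1
  acc=2, idx=2
  acc=6, idx=3
  acc=24, idx=4

Final answer: 24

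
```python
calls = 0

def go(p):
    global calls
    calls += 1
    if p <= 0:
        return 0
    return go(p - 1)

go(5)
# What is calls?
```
Call trace:
go(p=5)
  go(p=4)
    go(p=3)
      go(p=2)
        go(p=1)
          go(p=0)
          -> return 0
        -> return 0
      -> return 0
    -> return 0
  -> return 0
-> return 0

calls is incremented once per call. go is entered once for each p = 5, 4, 3, 2, 1, 0 (the p <= 0 call returns without recursing), i.e. 5 + 1 calls.
calls = 6

Final answer: 6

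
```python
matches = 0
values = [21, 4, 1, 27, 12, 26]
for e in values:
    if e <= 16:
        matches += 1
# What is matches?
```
Trace:
  matches=0
  matches=0, e=21
  matches=1, e=4
  matches=2, e=1
  matches=2, e=27
  matches=3, e=12
  matches=3, e=26

Final answer: 3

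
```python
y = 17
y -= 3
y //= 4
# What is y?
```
Trace:
  y=17
  y=14
  y=3

Final answer: 3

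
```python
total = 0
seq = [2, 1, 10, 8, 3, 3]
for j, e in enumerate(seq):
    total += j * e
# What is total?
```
Trace:
  total=0
  total=0, j=0, e=2
  total=1, j=1, e=1
  total=21, j=2, e=10
  total=45, j=3, e=8
  total=57, j=4, e=3
  total=72, j=5, e=3

Final answer: 72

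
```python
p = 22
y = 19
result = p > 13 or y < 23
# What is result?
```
Trace:
  p=22
  p=22, y=19
  p=22, y=19, result=True

Final answer: True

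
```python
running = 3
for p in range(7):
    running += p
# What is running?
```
Trace:
  running=3
  running=3, p=0
  running=4, p=1
  running=6, p=2
  running=9, p=3
  running=13, p=4
  running=18, p=5
  running=24, p=6

Final answer: 24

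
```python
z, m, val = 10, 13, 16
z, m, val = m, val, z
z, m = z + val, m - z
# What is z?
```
Trace:
  z=10, m=13, val=16
  z=13, m=16, val=10
  z=23, m=3, val=10

Final answer: 23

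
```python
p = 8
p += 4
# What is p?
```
Trace:
  p=8
  p=12

Final answer: 12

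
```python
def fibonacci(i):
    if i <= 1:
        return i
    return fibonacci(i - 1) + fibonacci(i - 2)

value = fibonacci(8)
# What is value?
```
Call trace (a repeated sub-call is expanded the first time; later identical calls just restate its return value):
fibonacci(i=8)
  fibonacci(i=7)
    fibonacci(i=6)
      fibonacci(i=5)
        fibonacci(i=4)
          fibonacci(i=3)
            fibonacci(i=2)
              fibonacci(i=1)
              -> return 1
              fibonacci(i=0)
              -> return 0
            -> return 1
            fibonacci(i=1)
            -> return 1
          -> return 2
          fibonacci(i=2) -> return 1  (same call as traced above)
        -> return 3
        fibonacci(i=3) -> return 2  (same call as traced above)
      -> return 5
      fibonacci(i=4) -> return 3  (same call as traced above)
    -> return 8
    fibonacci(i=5) -> return 5  (same call as traced above)
  -> return 13
  fibonacci(i=6) -> return 8  (same call as traced above)
-> return 21

Final answer: 21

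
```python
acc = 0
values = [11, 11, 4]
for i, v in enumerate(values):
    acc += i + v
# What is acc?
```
Trace:
  acc=0
  acc=11, i=0, v=11
  acc=23, i=1, v=11
  acc=29, i=2, v=4

Final answer: 29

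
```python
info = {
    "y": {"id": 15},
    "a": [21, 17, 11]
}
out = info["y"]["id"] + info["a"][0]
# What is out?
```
Trace:
  info={'y': {'id': 15}, 'a': [21, 17, 11]}
  info={'y': {'id': 15}, 'a': [21, 17, 11]}, out=36

Final answer: 36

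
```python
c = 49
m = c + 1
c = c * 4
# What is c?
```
Trace:
  c=49
  c=49, m=50
  c=196, m=50

Final answer: 196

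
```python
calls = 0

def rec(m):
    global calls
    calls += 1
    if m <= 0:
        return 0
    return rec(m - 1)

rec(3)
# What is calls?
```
Call trace:
rec(m=3)
  rec(m=2)
    rec(m=1)
      rec(m=0)
      -> return 0
    -> return 0
  -> return 0
-> return 0

calls is incremented once per call. rec is entered once for each m = 3, 2, 1, 0 (the m <= 0 call returns without recursing), i.e. 3 + 1 calls.
calls = 4

Final answer: 4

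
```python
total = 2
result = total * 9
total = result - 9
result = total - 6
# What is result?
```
Trace:
  total=2
  total=2, result=18
  total=9, result=18
  total=9, result=3

Final answer: 3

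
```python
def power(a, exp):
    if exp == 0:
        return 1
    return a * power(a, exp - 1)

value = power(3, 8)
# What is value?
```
Call trace:
power(a=3, exp=8)
  power(a=3, exp=7)
    power(a=3, exp=6)
      power(a=3, exp=5)
        power(a=3, exp=4)
          power(a=3, exp=3)
            power(a=3, exp=2)
              power(a=3, exp=1)
                power(a=3, exp=0)
                -> return 1
              -> return 3
            -> return 9
          -> return 27
        -> return 81
      -> return 243
    -> return 729
  -> return 2187
-> return 6561

Final answer: 6561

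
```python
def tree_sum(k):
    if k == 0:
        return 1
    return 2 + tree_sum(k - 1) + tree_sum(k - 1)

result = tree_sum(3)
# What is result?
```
Call trace (a repeated sub-call is expanded the first time; later identical calls just restate its return value):
tree_sum(k=3)
  tree_sum(k=2)
    tree_sum(k=1)
      tree_sum(k=0)
      -> return 1
      tree_sum(k=0)
      -> return 1
    -> return 4
    tree_sum(k=1) -> return 4  (same call as traced above)
  -> return 10
  tree_sum(k=2) -> return 10  (same call as traced above)
-> return 22

Final answer: 22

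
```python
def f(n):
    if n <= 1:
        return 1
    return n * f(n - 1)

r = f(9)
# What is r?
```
Call trace:
f(n=9)
  f(n=8)
    f(n=7)
      f(n=6)
        f(n=5)
          f(n=4)
            f(n=3)
              f(n=2)
                f(n=1)
                -> return 1
              -> return 2
            -> return 6
          -> return 24
        -> return 120
      -> return 720
    -> return 5040
  -> return 40320
-> return 362880

Final answer: 362880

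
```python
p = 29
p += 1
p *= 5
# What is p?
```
Trace:
  p=29
  p=30
  p=150

Final answer: 150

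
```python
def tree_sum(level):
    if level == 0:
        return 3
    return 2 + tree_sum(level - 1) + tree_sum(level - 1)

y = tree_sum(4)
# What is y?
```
Call trace (a repeated sub-call is expanded the first time; later identical calls just restate its return value):
tree_sum(level=4)
  tree_sum(level=3)
    tree_sum(level=2)
      tree_sum(level=1)
        tree_sum(level=0)
        -> return 3
        tree_sum(level=0)
        -> return 3
      -> return 8
      tree_sum(level=1) -> return 8  (same call as traced above)
    -> return 18
    tree_sum(level=2) -> return 18  (same call as traced above)
  -> return 38
  tree_sum(level=3) -> return 38  (same call as traced above)
-> return 78

Final answer: 78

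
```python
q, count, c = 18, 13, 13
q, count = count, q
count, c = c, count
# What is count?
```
Trace:
  q=18, count=13, c=13
  q=13, count=18, c=13
  q=13, count=13, c=18

Final answer: 13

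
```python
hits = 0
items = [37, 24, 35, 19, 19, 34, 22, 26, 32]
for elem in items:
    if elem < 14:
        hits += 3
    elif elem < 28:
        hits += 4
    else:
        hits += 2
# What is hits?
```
Trace:
  hits=0
  hits=2, elem=37
  hits=6, elem=24
  hits=8, elem=35
  hits=12, elem=19
  hits=16, elem=19
  hits=18, elem=34
  hits=22, elem=22
  hits=26, elem=26
  hits=28, elem=32

Final answer: 28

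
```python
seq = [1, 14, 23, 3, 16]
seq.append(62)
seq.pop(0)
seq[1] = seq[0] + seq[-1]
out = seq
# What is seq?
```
Trace:
  seq=[1, 14, 23, 3, 16]
  seq=[1, 14, 23, 3, 16, 62]
  seq=[14, 23, 3, 16, 62]
  seq=[14, 76, 3, 16, 62]
  seq=[14, 76, 3, 16, 62], out=[14, 76, 3, 16, 62]

Final answer: [14, 76, 3, 16, 62]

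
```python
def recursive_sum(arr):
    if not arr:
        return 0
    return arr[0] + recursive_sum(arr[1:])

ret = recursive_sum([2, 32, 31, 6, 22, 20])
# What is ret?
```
Call trace:
recursive_sum(arr=[2, 32, 31, 6, 22, 20])
  recursive_sum(arr=[32, 31, 6, 22, 20])
    recursive_sum(arr=[31, 6, 22, 20])
      recursive_sum(arr=[6, 22, 20])
        recursive_sum(arr=[22, 20])
          recursive_sum(arr=[20])
            recursive_sum(arr=[])
            -> return 0
          -> return 20
        -> return 42
      -> return 48
    -> return 79
  -> return 111
-> return 113

Final answer: 113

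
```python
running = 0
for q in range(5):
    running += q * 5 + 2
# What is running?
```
Trace:
  running=0
  running=2, q=0
  running=9, q=1
  running=21, q=2
  running=38, q=3
  running=60, q=4

Final answer: 60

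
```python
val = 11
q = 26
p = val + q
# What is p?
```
Trace:
  val=11
  val=11, q=26
  val=11, q=26, p=37

Final answer: 37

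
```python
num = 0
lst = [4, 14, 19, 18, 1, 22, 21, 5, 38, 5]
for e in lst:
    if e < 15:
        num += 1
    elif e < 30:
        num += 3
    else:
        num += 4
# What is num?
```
Trace:
  num=0
  num=1, e=4
  num=2, e=14
  num=5, e=19
  num=8, e=18
  num=9, e=1
  num=12, e=22
  num=15, e=21
  num=16, e=5
  num=20, e=38
  num=21, e=5

Final answer: 21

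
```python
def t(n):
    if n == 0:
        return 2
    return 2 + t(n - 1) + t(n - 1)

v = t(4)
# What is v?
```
Call trace (a repeated sub-call is expanded the first time; later identical calls just restate its return value):
t(n=4)
  t(n=3)
    t(n=2)
      t(n=1)
        t(n=0)
        -> return 2
        t(n=0)
        -> return 2
      -> return 6
      t(n=1) -> return 6  (same call as traced above)
    -> return 14
    t(n=2) -> return 14  (same call as traced above)
  -> return 30
  t(n=3) -> return 30  (same call as traced above)
-> return 62

Final answer: 62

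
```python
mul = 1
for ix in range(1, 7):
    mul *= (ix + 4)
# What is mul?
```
Trace:
  mul=1
  mul=5, ix=1
  mul=30, ix=2
  mul=210, ix=3
  mul=1680, ix=4
  mul=15120, ix=5
  mul=151200, ix=6

Final answer: 151200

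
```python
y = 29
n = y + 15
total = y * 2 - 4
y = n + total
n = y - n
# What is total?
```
Trace:
  y=29
  y=29, n=44
  y=29, n=44, total=54
  y=98, n=44, total=54
  y=98, n=54, total=54

Final answer: 54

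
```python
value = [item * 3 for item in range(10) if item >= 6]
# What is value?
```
Trace:
  item=0
  item=1
  item=2
  item=3
  item=4
  item=5
  item=6
  item=7
  item=8
  item=9
  value=[18, 21, 24, 27]

Final answer: [18, 21, 24, 27]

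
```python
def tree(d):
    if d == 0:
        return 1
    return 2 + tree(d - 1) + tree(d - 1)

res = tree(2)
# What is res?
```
Call trace (a repeated sub-call is expanded the first time; later identical calls just restate its return value):
tree(d=2)
  tree(d=1)
    tree(d=0)
    -> return 1
    tree(d=0)
    -> return 1
  -> return 4
  tree(d=1) -> return 4  (same call as traced above)
-> return 10

Final answer: 10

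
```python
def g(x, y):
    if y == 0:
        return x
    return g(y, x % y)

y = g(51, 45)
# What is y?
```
Call trace:
g(x=51, y=45)
  g(x=45, y=6)
    g(x=6, y=3)
      g(x=3, y=0)
      -> return 3
    -> return 3
  -> return 3
-> return 3

Final answer: 3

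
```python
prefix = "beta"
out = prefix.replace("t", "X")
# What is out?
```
Trace:
  prefix='beta'
  prefix='beta', out='beXa'

Final answer: 'beXa'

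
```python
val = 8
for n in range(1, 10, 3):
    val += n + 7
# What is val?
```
Trace:
  val=8
  val=16, n=1
  val=27, n=4
  val=41, n=7

Final answer: 41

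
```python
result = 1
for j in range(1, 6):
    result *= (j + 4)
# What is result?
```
Trace:
  result=1
  result=5, j=1
  result=30, j=2
  result=210, j=3
  result=1680, j=4
  result=15120, j=5

Final answer: 15120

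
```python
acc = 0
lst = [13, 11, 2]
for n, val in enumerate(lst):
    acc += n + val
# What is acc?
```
Trace:
  acc=0
  acc=13, n=0, val=13
  acc=25, n=1, val=11
  acc=29, n=2, val=2

Final answer: 29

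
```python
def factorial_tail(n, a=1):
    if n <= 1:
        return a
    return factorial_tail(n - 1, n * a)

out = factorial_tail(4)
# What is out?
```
Call trace:
factorial_tail(n=4, a=1)
  factorial_tail(n=3, a=4)
    factorial_tail(n=2, a=12)
      factorial_tail(n=1, a=24)
      -> return 24
    -> return 24
  -> return 24
-> return 24

Final answer: 24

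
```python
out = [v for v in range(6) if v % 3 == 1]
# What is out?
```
Trace:
  v=0
  v=1
  v=2
  v=3
  v=4
  v=5
  out=[1, 4]

Final answer: [1, 4]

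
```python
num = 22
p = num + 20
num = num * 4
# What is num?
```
Trace:
  num=22
  num=22, p=42
  num=88, p=42

Final answer: 88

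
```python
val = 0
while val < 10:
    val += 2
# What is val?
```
Trace:
  val=0
  val=2
  val=4
  val=6
  val=8
  val=10

Final answer: 10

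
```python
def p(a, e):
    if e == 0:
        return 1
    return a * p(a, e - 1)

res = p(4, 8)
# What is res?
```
Call trace:
p(a=4, e=8)
  p(a=4, e=7)
    p(a=4, e=6)
      p(a=4, e=5)
        p(a=4, e=4)
          p(a=4, e=3)
            p(a=4, e=2)
              p(a=4, e=1)
                p(a=4, e=0)
                -> return 1
              -> return 4
            -> return 16
          -> return 64
        -> return 256
      -> return 1024
    -> return 4096
  -> return 16384
-> return 65536

Final answer: 65536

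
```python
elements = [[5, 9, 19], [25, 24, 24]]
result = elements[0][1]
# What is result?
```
Trace:
  elements=[[5, 9, 19], [25, 24, 24]]
  elements=[[5, 9, 19], [25, 24, 24]], result=9

Final answer: 9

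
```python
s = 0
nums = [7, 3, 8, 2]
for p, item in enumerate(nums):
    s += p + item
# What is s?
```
Trace:
  s=0
  s=7, p=0, item=7
  s=11, p=1, item=3
  s=21, p=2, item=8
  s=26, p=3, item=2

Final answer: 26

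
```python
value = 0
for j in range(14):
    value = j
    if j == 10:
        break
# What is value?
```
Trace:
  value=0
  value=0, j=0
  value=1, j=1
  value=2, j=2
  value=3, j=3
  value=4, j=4
  value=5, j=5
  value=6, j=6
  value=7, j=7
  value=8, j=8
  value=9, j=9
  value=10, j=10

Final answer: 10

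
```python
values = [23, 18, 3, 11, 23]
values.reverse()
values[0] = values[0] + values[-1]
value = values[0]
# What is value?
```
Trace:
  values=[23, 18, 3, 11, 23]
  values=[23, 11, 3, 18, 23]
  values=[46, 11, 3, 18, 23]
  values=[46, 11, 3, 18, 23], value=46

Final answer: 46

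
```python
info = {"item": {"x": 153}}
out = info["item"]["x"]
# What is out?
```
Trace:
  info={'item': {'x': 153}}
  info={'item': {'x': 153}}, out=153

Final answer: 153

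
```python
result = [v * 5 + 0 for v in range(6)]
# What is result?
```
Trace:
  v=0
  v=1
  v=2
  v=3
  v=4
  v=5
  result=[0, 5, 10, 15, 20, 25]

Final answer: [0, 5, 10, 15, 20, 25]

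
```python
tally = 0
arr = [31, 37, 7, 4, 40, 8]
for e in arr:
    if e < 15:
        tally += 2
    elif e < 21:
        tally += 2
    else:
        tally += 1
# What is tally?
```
Trace:
  tally=0
  tally=1, e=31
  tally=2, e=37
  tally=4, e=7
  tally=6, e=4
  tally=7, e=40
  tally=9, e=8

Final answer: 9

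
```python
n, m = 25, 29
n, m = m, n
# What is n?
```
Trace:
  n=25, m=29
  n=29, m=25

Final answer: 29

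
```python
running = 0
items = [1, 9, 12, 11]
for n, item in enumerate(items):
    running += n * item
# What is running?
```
Trace:
  running=0
  running=0, n=0, item=1
  running=9, n=1, item=9
  running=33, n=2, item=12
  running=66, n=3, item=11

Final answer: 66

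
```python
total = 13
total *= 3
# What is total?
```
Trace:
  total=13
  total=39

Final answer: 39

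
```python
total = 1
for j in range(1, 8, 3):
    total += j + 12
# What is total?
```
Trace:
  total=1
  total=14, j=1
  total=30, j=4
  total=49, j=7

Final answer: 49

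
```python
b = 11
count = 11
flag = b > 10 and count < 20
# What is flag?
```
Trace:
  b=11
  b=11, count=11
  b=11, count=11, flag=True

Final answer: True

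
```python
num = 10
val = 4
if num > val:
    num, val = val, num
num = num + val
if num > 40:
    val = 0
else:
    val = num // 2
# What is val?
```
Trace:
  num=10
  num=10, val=4
  num=4, val=10
  num=14, val=10
  num=14, val=7

Final answer: 7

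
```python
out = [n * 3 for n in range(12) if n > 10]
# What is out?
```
Trace:
  n=0
  n=1
  n=2
  n=3
  n=4
  n=5
  n=6
  n=7
  n=8
  n=9
  n=10
  n=11
  out=[33]

Final answer: [33]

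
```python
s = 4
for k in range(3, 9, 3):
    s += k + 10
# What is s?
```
Trace:
  s=4
  s=17, k=3
  s=33, k=6

Final answer: 33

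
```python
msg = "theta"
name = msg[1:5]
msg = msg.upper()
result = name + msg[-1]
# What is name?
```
Trace:
  msg='theta'
  msg='theta', name='heta'
  msg='THETA', name='heta'
  msg='THETA', name='heta', result='hetaA'

Final answer: 'heta'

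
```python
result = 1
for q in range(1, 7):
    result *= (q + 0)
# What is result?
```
Trace:
  result=1
  result=1, q=1
  result=2, q=2
  result=6, q=3
  result=24, q=4
  result=120, q=5
  result=720, q=6

Final answer: 720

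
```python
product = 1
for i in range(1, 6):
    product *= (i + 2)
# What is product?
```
Trace:
  product=1
  product=3, i=1
  product=12, i=2
  product=60, i=3
  product=360, i=4
  product=2520, i=5

Final answer: 2520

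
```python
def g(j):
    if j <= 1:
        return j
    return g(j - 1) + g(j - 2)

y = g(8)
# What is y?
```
Call trace (a repeated sub-call is expanded the first time; later identical calls just restate its return value):
g(j=8)
  g(j=7)
    g(j=6)
      g(j=5)
        g(j=4)
          g(j=3)
            g(j=2)
              g(j=1)
              -> return 1
              g(j=0)
              -> return 0
            -> return 1
            g(j=1)
            -> return 1
          -> return 2
          g(j=2) -> return 1  (same call as traced above)
        -> return 3
        g(j=3) -> return 2  (same call as traced above)
      -> return 5
      g(j=4) -> return 3  (same call as traced above)
    -> return 8
    g(j=5) -> return 5  (same call as traced above)
  -> return 13
  g(j=6) -> return 8  (same call as traced above)
-> return 21

Final answer: 21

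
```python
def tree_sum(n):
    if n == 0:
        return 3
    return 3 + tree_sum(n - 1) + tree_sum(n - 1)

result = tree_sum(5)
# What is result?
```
Call trace (a repeated sub-call is expanded the first time; later identical calls just restate its return value):
tree_sum(n=5)
  tree_sum(n=4)
    tree_sum(n=3)
      tree_sum(n=2)
        tree_sum(n=1)
          tree_sum(n=0)
          -> return 3
          tree_sum(n=0)
          -> return 3
        -> return 9
        tree_sum(n=1) -> return 9  (same call as traced above)
      -> return 21
      tree_sum(n=2) -> return 21  (same call as traced above)
    -> return 45
    tree_sum(n=3) -> return 45  (same call as traced above)
  -> return 93
  tree_sum(n=4) -> return 93  (same call as traced above)
-> return 189

Final answer: 189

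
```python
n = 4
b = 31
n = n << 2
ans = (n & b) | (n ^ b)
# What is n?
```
Trace:
  n=4
  n=4, b=31
  n=16, b=31
  n=16, b=31, ans=31

Final answer: 16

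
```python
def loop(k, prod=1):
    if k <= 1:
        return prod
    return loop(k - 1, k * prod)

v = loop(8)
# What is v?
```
Call trace:
loop(k=8, prod=1)
  loop(k=7, prod=8)
    loop(k=6, prod=56)
      loop(k=5, prod=336)
        loop(k=4, prod=1680)
          loop(k=3, prod=6720)
            loop(k=2, prod=20160)
              loop(k=1, prod=40320)
              -> return 40320
            -> return 40320
          -> return 40320
        -> return 40320
      -> return 40320
    -> return 40320
  -> return 40320
-> return 40320

Final answer: 40320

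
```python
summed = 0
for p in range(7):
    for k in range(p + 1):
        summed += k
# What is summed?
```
Trace:
  summed=0
  summed=0, p=0, k=0
  summed=0, p=1, k=0
  summed=1, p=1, k=1
  summed=1, p=2, k=0
  summed=2, p=2, k=1
  summed=4, p=2, k=2
  summed=4, p=3, k=0
  summed=5, p=3, k=1
  summed=7, p=3, k=2
  summed=10, p=3, k=3
  summed=10, p=4, k=0
  summed=11, p=4, k=1
  summed=13, p=4, k=2
  summed=16, p=4, k=3
  summed=20, p=4, k=4
  summed=20, p=5, k=0
  summed=21, p=5, k=1
  summed=23, p=5, k=2
  summed=26, p=5, k=3
  summed=30, p=5, k=4
  summed=35, p=5, k=5
  summed=35, p=6, k=0
  summed=36, p=6, k=1
  summed=38, p=6, k=2
  summed=41, p=6, k=3
  summed=45, p=6, k=4
  summed=50, p=6, k=5
  summed=56, p=6, k=6

Final answer: 56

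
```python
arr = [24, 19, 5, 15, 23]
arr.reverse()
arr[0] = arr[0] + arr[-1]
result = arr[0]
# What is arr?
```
Trace:
  arr=[24, 19, 5, 15, 23]
  arr=[23, 15, 5, 19, 24]
  arr=[47, 15, 5, 19, 24]
  arr=[47, 15, 5, 19, 24], result=47

Final answer: [47, 15, 5, 19, 24]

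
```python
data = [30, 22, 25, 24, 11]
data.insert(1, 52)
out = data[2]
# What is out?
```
Trace:
  data=[30, 22, 25, 24, 11]
  data=[30, 52, 22, 25, 24, 11]
  data=[30, 52, 22, 25, 24, 11], out=22

Final answer: 22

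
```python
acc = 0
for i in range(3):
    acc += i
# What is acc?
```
Trace:
  acc=0
  acc=0, i=0
  acc=1, i=1
  acc=3, i=2

Final answer: 3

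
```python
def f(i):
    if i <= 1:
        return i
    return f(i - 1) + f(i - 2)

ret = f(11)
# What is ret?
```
Call trace (a repeated sub-call is expanded the first time; later identical calls just restate its return value):
f(i=11)
  f(i=10)
    f(i=9)
      f(i=8)
        f(i=7)
          f(i=6)
            f(i=5)
              f(i=4)
                f(i=3)
                  f(i=2)
                    f(i=1)
                    -> return 1
                    f(i=0)
                    -> return 0
                  -> return 1
                  f(i=1)
                  -> return 1
                -> return 2
                f(i=2) -> return 1  (same call as traced above)
              -> return 3
              f(i=3) -> return 2  (same call as traced above)
            -> return 5
            f(i=4) -> return 3  (same call as traced above)
          -> return 8
          f(i=5) -> return 5  (same call as traced above)
        -> return 13
        f(i=6) -> return 8  (same call as traced above)
      -> return 21
      f(i=7) -> return 13  (same call as traced above)
    -> return 34
    f(i=8) -> return 21  (same call as traced above)
  -> return 55
  f(i=9) -> return 34  (same call as traced above)
-> return 89

Final answer: 89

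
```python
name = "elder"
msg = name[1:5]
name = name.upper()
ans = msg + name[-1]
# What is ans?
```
Trace:
  name='elder'
  name='elder', msg='lder'
  name='ELDER', msg='lder'
  name='ELDER', msg='lder', ans='lderR'

Final answer: 'lderR'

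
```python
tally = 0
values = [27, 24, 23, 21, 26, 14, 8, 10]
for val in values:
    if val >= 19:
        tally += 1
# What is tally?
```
Trace:
  tally=0
  tally=1, val=27
  tally=2, val=24
  tally=3, val=23
  tally=4, val=21
  tally=5, val=26
  tally=5, val=14
  tally=5, val=8
  tally=5, val=10

Final answer: 5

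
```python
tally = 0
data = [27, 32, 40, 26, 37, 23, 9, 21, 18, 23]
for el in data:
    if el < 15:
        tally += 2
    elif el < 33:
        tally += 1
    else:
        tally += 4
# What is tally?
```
Trace:
  tally=0
  tally=1, el=27
  tally=2, el=32
  tally=6, el=40
  tally=7, el=26
  tally=11, el=37
  tally=12, el=23
  tally=14, el=9
  tally=15, el=21
  tally=16, el=18
  tally=17, el=23

Final answer: 17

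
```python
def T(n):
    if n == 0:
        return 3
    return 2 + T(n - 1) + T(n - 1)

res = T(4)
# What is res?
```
Call trace (a repeated sub-call is expanded the first time; later identical calls just restate its return value):
T(n=4)
  T(n=3)
    T(n=2)
      T(n=1)
        T(n=0)
        -> return 3
        T(n=0)
        -> return 3
      -> return 8
      T(n=1) -> return 8  (same call as traced above)
    -> return 18
    T(n=2) -> return 18  (same call as traced above)
  -> return 38
  T(n=3) -> return 38  (same call as traced above)
-> return 78

Final answer: 78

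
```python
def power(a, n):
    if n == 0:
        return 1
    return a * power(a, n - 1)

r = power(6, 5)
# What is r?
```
Call trace:
power(a=6, n=5)
  power(a=6, n=4)
    power(a=6, n=3)
      power(a=6, n=2)
        power(a=6, n=1)
          power(a=6, n=0)
          -> return 1
        -> return 6
      -> return 36
    -> return 216
  -> return 1296
-> return 7776

Final answer: 7776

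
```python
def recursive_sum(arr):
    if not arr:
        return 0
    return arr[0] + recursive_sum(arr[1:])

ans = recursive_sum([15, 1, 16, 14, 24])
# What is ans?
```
Call trace:
recursive_sum(arr=[15, 1, 16, 14, 24])
  recursive_sum(arr=[1, 16, 14, 24])
    recursive_sum(arr=[16, 14, 24])
      recursive_sum(arr=[14, 24])
        recursive_sum(arr=[24])
          recursive_sum(arr=[])
          -> return 0
        -> return 24
      -> return 38
    -> return 54
  -> return 55
-> return 70

Final answer: 70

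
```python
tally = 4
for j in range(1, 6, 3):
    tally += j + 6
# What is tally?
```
Trace:
  tally=4
  tally=11, j=1
  tally=21, j=4

Final answer: 21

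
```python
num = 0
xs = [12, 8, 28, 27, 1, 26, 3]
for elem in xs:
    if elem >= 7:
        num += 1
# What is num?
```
Trace:
  num=0
  num=1, elem=12
  num=2, elem=8
  num=3, elem=28
  num=4, elem=27
  num=4, elem=1
  num=5, elem=26
  num=5, elem=3

Final answer: 5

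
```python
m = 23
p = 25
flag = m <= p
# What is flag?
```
Trace:
  m=23
  m=23, p=25
  m=23, p=25, flag=True

Final answer: True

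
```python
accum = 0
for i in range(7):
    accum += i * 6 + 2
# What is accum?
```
Trace:
  accum=0
  accum=2, i=0
  accum=10, i=1
  accum=24, i=2
  accum=44, i=3
  accum=70, i=4
  accum=102, i=5
  accum=140, i=6

Final answer: 140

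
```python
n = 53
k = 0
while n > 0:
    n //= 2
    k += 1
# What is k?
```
Trace:
  n=53
  n=53, k=0
  n=26, k=1
  n=13, k=2
  n=6, k=3
  n=3, k=4
  n=1, k=5
  n=0, k=6

Final answer: 6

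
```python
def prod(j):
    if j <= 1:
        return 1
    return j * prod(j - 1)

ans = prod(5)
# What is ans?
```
Call trace:
prod(j=5)
  prod(j=4)
    prod(j=3)
      prod(j=2)
        prod(j=1)
        -> return 1
      -> return 2
    -> return 6
  -> return 24
-> return 120

Final answer: 120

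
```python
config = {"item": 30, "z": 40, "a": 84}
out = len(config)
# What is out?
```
Trace:
  config={'item': 30, 'z': 40, 'a': 84}
  config={'item': 30, 'z': 40, 'a': 84}, out=3

Final answer: 3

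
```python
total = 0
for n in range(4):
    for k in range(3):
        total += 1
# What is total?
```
Trace:
  total=0
  total=1, n=0, k=0
  total=2, n=0, k=1
  total=3, n=0, k=2
  total=4, n=1, k=0
  total=5, n=1, k=1
  total=6, n=1, k=2
  total=7, n=2, k=0
  total=8, n=2, k=1
  total=9, n=2, k=2
  total=10, n=3, k=0
  total=11, n=3, k=1
  total=12, n=3, k=2

Final answer: 12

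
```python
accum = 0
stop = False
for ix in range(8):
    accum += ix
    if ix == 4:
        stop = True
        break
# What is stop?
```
Trace:
  accum=0
  accum=0, stop=False
  accum=0, stop=False, ix=0
  accum=1, stop=False, ix=1
  accum=3, stop=False, ix=2
  accum=6, stop=False, ix=3
  accum=10, stop=True, ix=4

Final answer: True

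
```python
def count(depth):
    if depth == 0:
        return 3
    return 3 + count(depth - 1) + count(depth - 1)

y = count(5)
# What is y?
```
Call trace (a repeated sub-call is expanded the first time; later identical calls just restate its return value):
count(depth=5)
  count(depth=4)
    count(depth=3)
      count(depth=2)
        count(depth=1)
          count(depth=0)
          -> return 3
          count(depth=0)
          -> return 3
        -> return 9
        count(depth=1) -> return 9  (same call as traced above)
      -> return 21
      count(depth=2) -> return 21  (same call as traced above)
    -> return 45
    count(depth=3) -> return 45  (same call as traced above)
  -> return 93
  count(depth=4) -> return 93  (same call as traced above)
-> return 189

Final answer: 189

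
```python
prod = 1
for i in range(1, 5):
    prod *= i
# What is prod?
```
Trace:
  prod=1
  prod=1, i=1
  prod=2, i=2
  prod=6, i=3
  prod=24, i=4

Final answer: 24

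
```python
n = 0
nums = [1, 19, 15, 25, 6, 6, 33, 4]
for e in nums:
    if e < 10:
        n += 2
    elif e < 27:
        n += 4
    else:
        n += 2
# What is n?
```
Trace:
  n=0
  n=2, e=1
  n=6, e=19
  n=10, e=15
  n=14, e=25
  n=16, e=6
  n=18, e=6
  n=20, e=33
  n=22, e=4

Final answer: 22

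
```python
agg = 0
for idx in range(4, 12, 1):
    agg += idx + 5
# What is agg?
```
Trace:
  agg=0
  agg=9, idx=4
  agg=19, idx=5
  agg=30, idx=6
  agg=42, idx=7
  agg=55, idx=8
  agg=69, idx=9
  agg=84, idx=10
  agg=100, idx=11

Final answer: 100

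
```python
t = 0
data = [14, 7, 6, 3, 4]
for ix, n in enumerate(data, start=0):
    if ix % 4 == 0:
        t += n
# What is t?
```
Trace:
  t=0
  t=14, ix=0, n=14
  t=14, ix=1, n=7
  t=14, ix=2, n=6
  t=14, ix=3, n=3
  t=18, ix=4, n=4

Final answer: 18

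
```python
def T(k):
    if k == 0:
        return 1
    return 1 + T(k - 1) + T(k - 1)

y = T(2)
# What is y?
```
Call trace (a repeated sub-call is expanded the first time; later identical calls just restate its return value):
T(k=2)
  T(k=1)
    T(k=0)
    -> return 1
    T(k=0)
    -> return 1
  -> return 3
  T(k=1) -> return 3  (same call as traced above)
-> return 7

Final answer: 7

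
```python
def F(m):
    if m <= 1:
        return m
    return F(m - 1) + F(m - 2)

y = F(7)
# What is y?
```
Call trace (a repeated sub-call is expanded the first time; later identical calls just restate its return value):
F(m=7)
  F(m=6)
    F(m=5)
      F(m=4)
        F(m=3)
          F(m=2)
            F(m=1)
            -> return 1
            F(m=0)
            -> return 0
          -> return 1
          F(m=1)
          -> return 1
        -> return 2
        F(m=2) -> return 1  (same call as traced above)
      -> return 3
      F(m=3) -> return 2  (same call as traced above)
    -> return 5
    F(m=4) -> return 3  (same call as traced above)
  -> return 8
  F(m=5) -> return 5  (same call as traced above)
-> return 13

Final answer: 13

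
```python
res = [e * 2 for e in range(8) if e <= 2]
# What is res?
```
Trace:
  e=0
  e=1
  e=2
  e=3
  e=4
  e=5
  e=6
  e=7
  res=[0, 2, 4]

Final answer: [0, 2, 4]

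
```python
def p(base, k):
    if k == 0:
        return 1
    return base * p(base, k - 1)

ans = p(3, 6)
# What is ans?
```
Call trace:
p(base=3, k=6)
  p(base=3, k=5)
    p(base=3, k=4)
      p(base=3, k=3)
        p(base=3, k=2)
          p(base=3, k=1)
            p(base=3, k=0)
            -> return 1
          -> return 3
        -> return 9
      -> return 27
    -> return 81
  -> return 243
-> return 729

Final answer: 729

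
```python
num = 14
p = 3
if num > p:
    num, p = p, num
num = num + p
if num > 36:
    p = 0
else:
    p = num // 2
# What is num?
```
Trace:
  num=14
  num=14, p=3
  num=3, p=14
  num=17, p=14
  num=17, p=8

Final answer: 17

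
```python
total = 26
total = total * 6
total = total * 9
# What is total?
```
Trace:
  total=26
  total=156
  total=1404

Final answer: 1404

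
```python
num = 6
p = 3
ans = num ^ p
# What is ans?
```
Trace:
  num=6
  num=6, p=3
  num=6, p=3, ans=5

Final answer: 5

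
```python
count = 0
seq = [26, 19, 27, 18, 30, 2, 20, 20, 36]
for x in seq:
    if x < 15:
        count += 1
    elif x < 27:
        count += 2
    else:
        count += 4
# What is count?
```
Trace:
  count=0
  count=2, x=26
  count=4, x=19
  count=8, x=27
  count=10, x=18
  count=14, x=30
  count=15, x=2
  count=17, x=20
  count=19, x=20
  count=23, x=36

Final answer: 23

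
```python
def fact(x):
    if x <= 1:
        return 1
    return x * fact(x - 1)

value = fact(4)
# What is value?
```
Call trace:
fact(x=4)
  fact(x=3)
    fact(x=2)
      fact(x=1)
      -> return 1
    -> return 2
  -> return 6
-> return 24

Final answer: 24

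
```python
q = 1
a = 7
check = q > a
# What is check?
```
Trace:
  q=1
  q=1, a=7
  q=1, a=7, check=False

Final answer: False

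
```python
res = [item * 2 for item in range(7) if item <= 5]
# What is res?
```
Trace:
  item=0
  item=1
  item=2
  item=3
  item=4
  item=5
  item=6
  res=[0, 2, 4, 6, 8, 10]

Final answer: [0, 2, 4, 6, 8, 10]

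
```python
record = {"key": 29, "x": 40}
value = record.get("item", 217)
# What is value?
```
Trace:
  record={'key': 29, 'x': 40}
  record={'key': 29, 'x': 40}, value=217

Final answer: 217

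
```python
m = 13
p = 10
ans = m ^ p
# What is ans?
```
Trace:
  m=13
  m=13, p=10
  m=13, p=10, ans=7

Final answer: 7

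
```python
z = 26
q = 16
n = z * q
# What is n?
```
Trace:
  z=26
  z=26, q=16
  z=26, q=16, n=416

Final answer: 416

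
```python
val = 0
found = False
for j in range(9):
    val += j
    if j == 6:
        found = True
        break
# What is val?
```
Trace:
  val=0
  val=0, found=False
  val=0, found=False, j=0
  val=1, found=False, j=1
  val=3, found=False, j=2
  val=6, found=False, j=3
  val=10, found=False, j=4
  val=15, found=False, j=5
  val=21, found=True, j=6

Final answer: 21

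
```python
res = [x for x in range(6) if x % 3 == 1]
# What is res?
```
Trace:
  x=0
  x=1
  x=2
  x=3
  x=4
  x=5
  res=[1, 4]

Final answer: [1, 4]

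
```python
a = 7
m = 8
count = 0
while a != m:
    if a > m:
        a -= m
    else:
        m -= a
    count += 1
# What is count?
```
Trace:
  a=7
  a=7, m=8
  a=7, m=8, count=0
  a=7, m=1, count=1
  a=6, m=1, count=2
  a=5, m=1, count=3
  a=4, m=1, count=4
  a=3, m=1, count=5
  a=2, m=1, count=6
  a=1, m=1, count=7

Final answer: 7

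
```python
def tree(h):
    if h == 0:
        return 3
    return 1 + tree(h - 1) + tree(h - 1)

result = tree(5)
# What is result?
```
Call trace (a repeated sub-call is expanded the first time; later identical calls just restate its return value):
tree(h=5)
  tree(h=4)
    tree(h=3)
      tree(h=2)
        tree(h=1)
          tree(h=0)
          -> return 3
          tree(h=0)
          -> return 3
        -> return 7
        tree(h=1) -> return 7  (same call as traced above)
      -> return 15
      tree(h=2) -> return 15  (same call as traced above)
    -> return 31
    tree(h=3) -> return 31  (same call as traced above)
  -> return 63
  tree(h=4) -> return 63  (same call as traced above)
-> return 127

Final answer: 127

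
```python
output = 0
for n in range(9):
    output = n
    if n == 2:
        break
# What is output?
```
Trace:
  output=0
  output=0, n=0
  output=1, n=1
  output=2, n=2

Final answer: 2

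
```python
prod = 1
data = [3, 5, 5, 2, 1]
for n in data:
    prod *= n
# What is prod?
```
Trace:
  prod=1
  prod=3, n=3
  prod=15, n=5
  prod=75, n=5
  prod=150, n=2
  prod=150, n=1

Final answer: 150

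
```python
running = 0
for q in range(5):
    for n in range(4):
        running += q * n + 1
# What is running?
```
Trace:
  running=0
  running=1, q=0, n=0
  running=2, q=0, n=1
  running=3, q=0, n=2
  running=4, q=0, n=3
  running=5, q=1, n=0
  running=7, q=1, n=1
  running=10, q=1, n=2
  running=14, q=1, n=3
  running=15, q=2, n=0
  running=18, q=2, n=1
  running=23, q=2, n=2
  running=30, q=2, n=3
  running=31, q=3, n=0
  running=35, q=3, n=1
  running=42, q=3, n=2
  running=52, q=3, n=3
  running=53, q=4, n=0
  running=58, q=4, n=1
  running=67, q=4, n=2
  running=80, q=4, n=3

Final answer: 80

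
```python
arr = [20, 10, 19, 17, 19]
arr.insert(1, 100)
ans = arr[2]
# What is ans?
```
Trace:
  arr=[20, 10, 19, 17, 19]
  arr=[20, 100, 10, 19, 17, 19]
  arr=[20, 100, 10, 19, 17, 19], ans=10

Final answer: 10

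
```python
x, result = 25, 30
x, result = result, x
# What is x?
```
Trace:
  x=25, result=30
  x=30, result=25

Final answer: 30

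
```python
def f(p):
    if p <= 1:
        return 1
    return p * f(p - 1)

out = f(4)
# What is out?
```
Call trace:
f(p=4)
  f(p=3)
    f(p=2)
      f(p=1)
      -> return 1
    -> return 2
  -> return 6
-> return 24

Final answer: 24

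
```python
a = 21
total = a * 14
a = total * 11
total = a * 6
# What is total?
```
Trace:
  a=21
  a=21, total=294
  a=3234, total=294
  a=3234, total=19404

Final answer: 19404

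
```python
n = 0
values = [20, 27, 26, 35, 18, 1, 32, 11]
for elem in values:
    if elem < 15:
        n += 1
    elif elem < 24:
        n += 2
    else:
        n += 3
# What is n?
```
Trace:
  n=0
  n=2, elem=20
  n=5, elem=27
  n=8, elem=26
  n=11, elem=35
  n=13, elem=18
  n=14, elem=1
  n=17, elem=32
  n=18, elem=11

Final answer: 18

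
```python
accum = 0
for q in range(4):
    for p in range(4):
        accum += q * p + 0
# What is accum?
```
Trace:
  accum=0
  accum=0, q=0, p=0
  accum=0, q=0, p=1
  accum=0, q=0, p=2
  accum=0, q=0, p=3
  accum=0, q=1, p=0
  accum=1, q=1, p=1
  accum=3, q=1, p=2
  accum=6, q=1, p=3
  accum=6, q=2, p=0
  accum=8, q=2, p=1
  accum=12, q=2, p=2
  accum=18, q=2, p=3
  accum=18, q=3, p=0
  accum=21, q=3, p=1
  accum=27, q=3, p=2
  accum=36, q=3, p=3

Final answer: 36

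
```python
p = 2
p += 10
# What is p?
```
Trace:
  p=2
  p=12

Final answer: 12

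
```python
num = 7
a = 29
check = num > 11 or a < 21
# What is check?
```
Trace:
  num=7
  num=7, a=29
  num=7, a=29, check=False

Final answer: False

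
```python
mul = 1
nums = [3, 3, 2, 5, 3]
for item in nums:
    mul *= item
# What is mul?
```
Trace:
  mul=1
  mul=3, item=3
  mul=9, item=3
  mul=18, item=2
  mul=90, item=5
  mul=270, item=3

Final answer: 270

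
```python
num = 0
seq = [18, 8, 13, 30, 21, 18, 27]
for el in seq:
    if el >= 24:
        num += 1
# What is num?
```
Trace:
  num=0
  num=0, el=18
  num=0, el=8
  num=0, el=13
  num=1, el=30
  num=1, el=21
  num=1, el=18
  num=2, el=27

Final answer: 2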